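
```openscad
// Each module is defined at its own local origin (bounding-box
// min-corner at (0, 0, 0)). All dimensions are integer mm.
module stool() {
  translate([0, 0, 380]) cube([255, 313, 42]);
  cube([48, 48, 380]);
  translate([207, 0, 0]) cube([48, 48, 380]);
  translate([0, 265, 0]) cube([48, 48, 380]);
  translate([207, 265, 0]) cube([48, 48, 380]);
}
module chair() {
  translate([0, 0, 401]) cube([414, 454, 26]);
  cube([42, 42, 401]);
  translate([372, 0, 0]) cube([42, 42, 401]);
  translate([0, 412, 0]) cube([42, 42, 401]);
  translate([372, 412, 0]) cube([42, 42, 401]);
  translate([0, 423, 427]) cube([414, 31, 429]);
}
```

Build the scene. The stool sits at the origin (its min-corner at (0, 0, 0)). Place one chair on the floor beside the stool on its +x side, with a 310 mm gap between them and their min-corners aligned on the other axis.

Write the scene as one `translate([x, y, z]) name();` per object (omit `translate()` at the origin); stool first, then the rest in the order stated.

stool();
translate([565, 0, 0]) chair();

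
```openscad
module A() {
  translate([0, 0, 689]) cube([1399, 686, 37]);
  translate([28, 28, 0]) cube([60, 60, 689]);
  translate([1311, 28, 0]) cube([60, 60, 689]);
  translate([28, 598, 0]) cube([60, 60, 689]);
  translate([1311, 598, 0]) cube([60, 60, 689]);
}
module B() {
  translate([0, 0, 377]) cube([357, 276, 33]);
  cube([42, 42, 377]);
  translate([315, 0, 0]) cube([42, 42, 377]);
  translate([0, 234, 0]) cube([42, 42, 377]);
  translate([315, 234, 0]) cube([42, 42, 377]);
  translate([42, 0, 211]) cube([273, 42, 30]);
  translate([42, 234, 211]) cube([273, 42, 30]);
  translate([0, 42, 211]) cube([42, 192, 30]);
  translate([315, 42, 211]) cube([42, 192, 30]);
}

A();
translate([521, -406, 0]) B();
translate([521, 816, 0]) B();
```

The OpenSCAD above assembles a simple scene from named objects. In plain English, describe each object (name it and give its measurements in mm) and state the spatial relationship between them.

A is a rectangular dining table. The top is 1399×686×37 mm with its upper surface at z = 726 mm. It stands on four 60×60 mm square legs, each inset 28 mm from the nearest pair of top edges, running from the floor to the underside of the top.

B is a four-legged stool. The seat is 357×276 mm, 33 mm thick, top at z = 410 mm. It stands on four square legs, each 42×42 mm in cross-section, from z = 0 to the seat underside, each flush with a corner of the seat. Four stretchers, 42 mm wide and 30 mm tall, connect adjacent legs with their undersides at z = 211 mm, each running between the inner faces of the legs it joins and aligned with the legs' outer faces on the other axis.

Two stools sit around the table at the −y, +y sides.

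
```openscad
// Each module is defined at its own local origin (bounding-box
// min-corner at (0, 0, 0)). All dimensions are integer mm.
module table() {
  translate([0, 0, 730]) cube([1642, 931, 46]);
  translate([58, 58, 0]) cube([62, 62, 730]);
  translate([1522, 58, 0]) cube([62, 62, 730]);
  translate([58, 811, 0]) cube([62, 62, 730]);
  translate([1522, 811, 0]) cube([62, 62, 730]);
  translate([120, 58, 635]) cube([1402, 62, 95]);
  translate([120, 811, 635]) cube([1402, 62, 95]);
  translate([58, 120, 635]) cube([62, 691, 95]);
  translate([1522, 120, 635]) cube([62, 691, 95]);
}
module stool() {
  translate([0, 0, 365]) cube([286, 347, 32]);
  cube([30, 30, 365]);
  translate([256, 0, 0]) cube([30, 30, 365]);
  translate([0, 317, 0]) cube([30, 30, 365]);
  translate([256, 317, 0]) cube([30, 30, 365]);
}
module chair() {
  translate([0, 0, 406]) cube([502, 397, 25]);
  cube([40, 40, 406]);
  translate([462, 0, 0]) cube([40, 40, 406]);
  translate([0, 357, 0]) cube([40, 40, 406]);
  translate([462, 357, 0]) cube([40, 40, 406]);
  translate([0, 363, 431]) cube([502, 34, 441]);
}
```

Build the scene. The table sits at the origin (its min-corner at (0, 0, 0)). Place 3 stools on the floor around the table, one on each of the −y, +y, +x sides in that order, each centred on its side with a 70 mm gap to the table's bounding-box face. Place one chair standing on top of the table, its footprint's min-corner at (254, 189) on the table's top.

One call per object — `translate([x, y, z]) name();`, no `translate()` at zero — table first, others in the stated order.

table();
translate([678, -417, 0]) stool();
translate([678, 1001, 0]) stool();
translate([1712, 292, 0]) stool();
translate([254, 189, 776]) chair();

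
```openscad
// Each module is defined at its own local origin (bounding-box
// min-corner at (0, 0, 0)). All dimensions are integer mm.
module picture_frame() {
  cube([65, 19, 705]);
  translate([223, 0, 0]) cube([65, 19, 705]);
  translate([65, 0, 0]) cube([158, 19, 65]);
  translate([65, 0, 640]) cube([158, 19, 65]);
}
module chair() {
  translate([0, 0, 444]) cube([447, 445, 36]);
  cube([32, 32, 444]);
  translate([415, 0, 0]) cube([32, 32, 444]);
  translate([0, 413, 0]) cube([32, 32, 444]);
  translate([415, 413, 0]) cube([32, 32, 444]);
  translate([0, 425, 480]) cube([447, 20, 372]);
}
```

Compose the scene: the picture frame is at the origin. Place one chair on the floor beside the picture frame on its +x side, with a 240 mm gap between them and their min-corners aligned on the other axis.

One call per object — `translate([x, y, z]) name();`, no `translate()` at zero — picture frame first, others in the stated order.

picture_frame();
translate([528, 0, 0]) chair();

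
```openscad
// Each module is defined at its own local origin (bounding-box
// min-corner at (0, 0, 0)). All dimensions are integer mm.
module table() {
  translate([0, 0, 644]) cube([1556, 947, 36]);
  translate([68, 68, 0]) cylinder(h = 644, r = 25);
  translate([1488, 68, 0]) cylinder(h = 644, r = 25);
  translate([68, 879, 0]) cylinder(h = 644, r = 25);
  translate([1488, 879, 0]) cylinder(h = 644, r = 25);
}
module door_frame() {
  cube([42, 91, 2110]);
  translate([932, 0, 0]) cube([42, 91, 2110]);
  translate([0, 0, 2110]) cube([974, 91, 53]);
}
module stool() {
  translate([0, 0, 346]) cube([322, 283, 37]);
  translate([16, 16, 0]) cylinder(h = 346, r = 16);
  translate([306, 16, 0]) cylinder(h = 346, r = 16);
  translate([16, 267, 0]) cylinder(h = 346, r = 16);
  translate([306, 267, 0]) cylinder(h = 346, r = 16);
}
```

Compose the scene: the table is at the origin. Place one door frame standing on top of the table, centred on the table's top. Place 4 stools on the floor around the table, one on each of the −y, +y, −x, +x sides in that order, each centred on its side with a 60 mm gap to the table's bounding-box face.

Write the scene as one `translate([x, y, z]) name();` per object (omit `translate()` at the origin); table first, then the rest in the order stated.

table();
translate([291, 428, 680]) door_frame();
translate([617, -343, 0]) stool();
translate([617, 1007, 0]) stool();
translate([-382, 332, 0]) stool();
translate([1616, 332, 0]) stool();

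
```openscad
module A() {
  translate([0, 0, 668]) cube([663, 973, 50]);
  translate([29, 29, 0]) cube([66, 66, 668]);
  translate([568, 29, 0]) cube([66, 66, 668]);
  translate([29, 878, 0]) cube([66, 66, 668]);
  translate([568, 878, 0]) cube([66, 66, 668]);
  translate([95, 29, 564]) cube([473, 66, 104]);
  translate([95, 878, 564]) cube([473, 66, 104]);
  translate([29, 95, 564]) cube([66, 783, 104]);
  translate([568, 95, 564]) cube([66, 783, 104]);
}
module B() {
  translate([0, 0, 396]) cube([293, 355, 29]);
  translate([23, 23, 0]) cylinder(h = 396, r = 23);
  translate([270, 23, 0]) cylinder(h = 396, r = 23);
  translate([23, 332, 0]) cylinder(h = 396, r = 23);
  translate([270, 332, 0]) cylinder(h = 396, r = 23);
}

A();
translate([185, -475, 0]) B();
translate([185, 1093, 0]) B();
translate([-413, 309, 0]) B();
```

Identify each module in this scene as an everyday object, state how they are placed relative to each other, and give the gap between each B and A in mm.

Each stool's nearest face is 120 mm from the table's bounding box.

A is a table. B is a stool. Three stools sit around the table at the −y, +y, −x sides. The gap between each stool and the table is 120 mm.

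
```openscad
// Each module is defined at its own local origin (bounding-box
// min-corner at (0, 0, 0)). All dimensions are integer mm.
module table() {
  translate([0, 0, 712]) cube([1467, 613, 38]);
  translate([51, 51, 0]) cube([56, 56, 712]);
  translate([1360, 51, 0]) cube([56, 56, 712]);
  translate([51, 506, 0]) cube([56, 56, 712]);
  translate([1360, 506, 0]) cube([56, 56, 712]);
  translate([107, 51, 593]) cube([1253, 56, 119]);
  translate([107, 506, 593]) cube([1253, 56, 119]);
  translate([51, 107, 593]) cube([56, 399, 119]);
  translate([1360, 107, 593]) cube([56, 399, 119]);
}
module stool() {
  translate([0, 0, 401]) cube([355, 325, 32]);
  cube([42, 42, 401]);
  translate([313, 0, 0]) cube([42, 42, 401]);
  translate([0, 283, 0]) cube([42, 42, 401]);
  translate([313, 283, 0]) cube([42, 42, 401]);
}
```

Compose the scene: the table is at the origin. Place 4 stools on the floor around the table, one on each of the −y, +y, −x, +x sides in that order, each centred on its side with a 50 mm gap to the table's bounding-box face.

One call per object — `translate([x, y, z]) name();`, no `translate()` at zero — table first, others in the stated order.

table();
translate([556, -375, 0]) stool();
translate([556, 663, 0]) stool();
translate([-405, 144, 0]) stool();
translate([1517, 144, 0]) stool();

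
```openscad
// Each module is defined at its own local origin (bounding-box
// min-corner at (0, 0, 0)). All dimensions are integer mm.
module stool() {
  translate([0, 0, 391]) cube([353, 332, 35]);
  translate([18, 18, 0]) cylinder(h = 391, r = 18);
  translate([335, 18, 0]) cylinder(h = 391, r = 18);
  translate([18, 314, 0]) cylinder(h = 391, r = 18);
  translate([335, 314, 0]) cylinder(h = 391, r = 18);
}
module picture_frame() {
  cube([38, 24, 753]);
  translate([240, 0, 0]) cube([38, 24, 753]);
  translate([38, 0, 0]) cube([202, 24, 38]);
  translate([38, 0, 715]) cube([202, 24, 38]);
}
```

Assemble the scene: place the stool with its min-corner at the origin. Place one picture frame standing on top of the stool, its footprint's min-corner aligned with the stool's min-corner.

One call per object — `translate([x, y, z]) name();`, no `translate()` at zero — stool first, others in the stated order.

stool();
translate([0, 0, 426]) picture_frame();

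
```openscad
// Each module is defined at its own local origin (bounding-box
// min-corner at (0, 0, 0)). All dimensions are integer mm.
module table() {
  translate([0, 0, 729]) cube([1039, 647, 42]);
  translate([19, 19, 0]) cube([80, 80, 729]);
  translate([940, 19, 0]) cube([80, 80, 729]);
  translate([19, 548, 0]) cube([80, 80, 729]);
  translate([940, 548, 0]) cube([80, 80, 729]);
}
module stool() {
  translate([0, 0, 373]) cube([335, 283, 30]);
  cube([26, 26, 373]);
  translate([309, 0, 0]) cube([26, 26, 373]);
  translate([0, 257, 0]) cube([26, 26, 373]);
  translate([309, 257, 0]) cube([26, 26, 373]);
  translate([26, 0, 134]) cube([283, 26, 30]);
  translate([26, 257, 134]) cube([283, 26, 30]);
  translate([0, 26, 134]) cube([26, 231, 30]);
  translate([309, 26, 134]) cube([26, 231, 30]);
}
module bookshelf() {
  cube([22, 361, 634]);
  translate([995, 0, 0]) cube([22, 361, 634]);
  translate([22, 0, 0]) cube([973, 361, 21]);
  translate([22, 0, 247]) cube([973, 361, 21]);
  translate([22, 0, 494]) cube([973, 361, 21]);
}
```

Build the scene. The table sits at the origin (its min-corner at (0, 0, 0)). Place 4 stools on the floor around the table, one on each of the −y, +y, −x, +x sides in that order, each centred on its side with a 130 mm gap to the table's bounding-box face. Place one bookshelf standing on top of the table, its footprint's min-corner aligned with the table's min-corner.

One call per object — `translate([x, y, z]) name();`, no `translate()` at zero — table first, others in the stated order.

table();
translate([352, -413, 0]) stool();
translate([352, 777, 0]) stool();
translate([-465, 182, 0]) stool();
translate([1169, 182, 0]) stool();
translate([0, 0, 771]) bookshelf();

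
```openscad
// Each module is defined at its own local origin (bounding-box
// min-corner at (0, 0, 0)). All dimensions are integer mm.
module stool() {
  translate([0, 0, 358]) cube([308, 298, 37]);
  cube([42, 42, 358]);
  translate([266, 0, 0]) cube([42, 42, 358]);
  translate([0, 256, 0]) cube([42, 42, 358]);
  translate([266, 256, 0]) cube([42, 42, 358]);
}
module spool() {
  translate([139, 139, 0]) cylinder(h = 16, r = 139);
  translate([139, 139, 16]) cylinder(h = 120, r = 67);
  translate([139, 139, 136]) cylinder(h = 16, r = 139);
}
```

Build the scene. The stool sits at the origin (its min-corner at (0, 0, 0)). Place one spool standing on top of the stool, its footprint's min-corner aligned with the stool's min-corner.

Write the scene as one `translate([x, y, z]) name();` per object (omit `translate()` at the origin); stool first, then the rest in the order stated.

stool();
translate([0, 0, 395]) spool();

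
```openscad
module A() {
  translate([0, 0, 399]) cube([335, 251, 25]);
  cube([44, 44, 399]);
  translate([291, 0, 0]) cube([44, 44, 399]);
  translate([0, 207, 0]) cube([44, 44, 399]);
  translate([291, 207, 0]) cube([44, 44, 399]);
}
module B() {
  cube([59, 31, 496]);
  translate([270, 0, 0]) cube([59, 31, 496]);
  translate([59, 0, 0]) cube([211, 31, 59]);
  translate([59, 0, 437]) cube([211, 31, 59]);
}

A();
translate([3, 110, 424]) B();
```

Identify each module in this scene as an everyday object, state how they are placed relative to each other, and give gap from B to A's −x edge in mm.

A is a stool. B is a picture frame. The picture frame is on top of the stool, centred. The gap from the picture frame to the stool's −x edge is 3 mm.

The picture frame's min-x is at 3; the stool's min-x is 0; gap = 3 mm.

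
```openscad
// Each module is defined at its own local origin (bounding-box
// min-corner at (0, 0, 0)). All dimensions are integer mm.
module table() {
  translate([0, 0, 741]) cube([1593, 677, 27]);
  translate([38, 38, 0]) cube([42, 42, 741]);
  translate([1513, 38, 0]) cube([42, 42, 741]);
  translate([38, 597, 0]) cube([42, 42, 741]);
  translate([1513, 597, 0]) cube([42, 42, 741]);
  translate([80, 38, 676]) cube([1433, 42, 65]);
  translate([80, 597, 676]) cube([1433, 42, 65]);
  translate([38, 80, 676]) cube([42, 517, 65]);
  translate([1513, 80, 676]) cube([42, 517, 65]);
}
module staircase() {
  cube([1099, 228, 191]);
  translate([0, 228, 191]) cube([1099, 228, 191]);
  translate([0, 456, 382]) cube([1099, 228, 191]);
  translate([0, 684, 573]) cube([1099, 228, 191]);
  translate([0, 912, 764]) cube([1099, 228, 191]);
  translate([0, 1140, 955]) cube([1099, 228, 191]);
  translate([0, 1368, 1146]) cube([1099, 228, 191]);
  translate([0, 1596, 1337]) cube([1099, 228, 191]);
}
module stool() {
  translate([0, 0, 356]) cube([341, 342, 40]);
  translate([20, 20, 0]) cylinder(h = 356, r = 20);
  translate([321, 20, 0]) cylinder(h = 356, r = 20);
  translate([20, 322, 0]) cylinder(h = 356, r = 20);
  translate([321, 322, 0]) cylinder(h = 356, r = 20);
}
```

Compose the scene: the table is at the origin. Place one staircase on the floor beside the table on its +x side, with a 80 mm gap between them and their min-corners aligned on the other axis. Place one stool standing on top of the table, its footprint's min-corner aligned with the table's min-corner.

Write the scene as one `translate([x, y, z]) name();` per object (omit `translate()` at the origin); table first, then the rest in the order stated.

table();
translate([1673, 0, 0]) staircase();
translate([0, 0, 768]) stool();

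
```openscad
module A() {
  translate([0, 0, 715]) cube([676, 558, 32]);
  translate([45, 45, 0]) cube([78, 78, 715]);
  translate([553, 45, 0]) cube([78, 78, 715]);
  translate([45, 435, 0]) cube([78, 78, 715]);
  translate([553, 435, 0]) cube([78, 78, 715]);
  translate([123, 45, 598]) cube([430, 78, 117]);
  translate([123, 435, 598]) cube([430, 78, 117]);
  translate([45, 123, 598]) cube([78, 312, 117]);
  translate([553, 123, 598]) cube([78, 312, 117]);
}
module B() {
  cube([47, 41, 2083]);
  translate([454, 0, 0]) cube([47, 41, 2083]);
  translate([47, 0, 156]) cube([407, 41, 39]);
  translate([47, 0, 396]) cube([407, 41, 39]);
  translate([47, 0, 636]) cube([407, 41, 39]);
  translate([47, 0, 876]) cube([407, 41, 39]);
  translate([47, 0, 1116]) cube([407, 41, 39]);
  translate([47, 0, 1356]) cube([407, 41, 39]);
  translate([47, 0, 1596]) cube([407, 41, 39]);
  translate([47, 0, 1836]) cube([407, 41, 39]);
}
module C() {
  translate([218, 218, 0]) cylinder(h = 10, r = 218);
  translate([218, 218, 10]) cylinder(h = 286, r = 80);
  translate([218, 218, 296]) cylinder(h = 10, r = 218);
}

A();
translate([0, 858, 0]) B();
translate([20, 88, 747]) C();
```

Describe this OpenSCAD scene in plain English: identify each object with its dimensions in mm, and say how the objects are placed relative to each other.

A is a table: top 676 mm (x) × 558 mm (y), 32 mm thick, upper face at z = 747 mm, on four 78×78 mm square legs, each inset 45 mm from the nearest pair of top edges, running from z = 0 to the bottom of the top. Four apron rails, 78 mm thick and 117 mm tall, run between adjacent legs with their top edges flush with the underside of the top and their outer faces flush with the legs' outer faces.

B is a straight ladder. Two 47×41 mm vertical rails, 2083 mm tall, stand 501 mm apart (outside-to-outside) with their front faces coplanar on the −y side. 8 rungs, each 41 mm deep and 39 mm tall, span between the inner faces of the rails, front faces flush with the rails. The lowest rung's underside is at z = 156 mm and rungs are spaced 240 mm apart (underside to underside).

C is a spool: two coaxial disc flanges of radius 218 mm and thickness 10 mm, joined by a core cylinder of radius 80 mm and height 286 mm. The lower flange rests on z = 0 and the three cylinders share a vertical axis.

The ladder is on the floor beside the table on its +y side. The spool is on top of the table.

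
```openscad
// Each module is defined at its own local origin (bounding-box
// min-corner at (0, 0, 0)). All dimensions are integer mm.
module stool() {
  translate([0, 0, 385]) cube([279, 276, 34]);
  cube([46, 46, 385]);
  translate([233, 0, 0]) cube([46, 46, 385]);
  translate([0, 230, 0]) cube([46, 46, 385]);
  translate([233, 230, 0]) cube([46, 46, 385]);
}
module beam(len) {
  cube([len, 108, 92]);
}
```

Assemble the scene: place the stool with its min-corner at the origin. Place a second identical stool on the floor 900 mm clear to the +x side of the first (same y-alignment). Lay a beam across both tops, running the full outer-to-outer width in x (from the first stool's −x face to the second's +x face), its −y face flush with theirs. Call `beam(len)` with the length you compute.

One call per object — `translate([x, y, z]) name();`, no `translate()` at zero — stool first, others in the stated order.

stool();
translate([1179, 0, 0]) stool();
translate([0, 0, 419]) beam(1458);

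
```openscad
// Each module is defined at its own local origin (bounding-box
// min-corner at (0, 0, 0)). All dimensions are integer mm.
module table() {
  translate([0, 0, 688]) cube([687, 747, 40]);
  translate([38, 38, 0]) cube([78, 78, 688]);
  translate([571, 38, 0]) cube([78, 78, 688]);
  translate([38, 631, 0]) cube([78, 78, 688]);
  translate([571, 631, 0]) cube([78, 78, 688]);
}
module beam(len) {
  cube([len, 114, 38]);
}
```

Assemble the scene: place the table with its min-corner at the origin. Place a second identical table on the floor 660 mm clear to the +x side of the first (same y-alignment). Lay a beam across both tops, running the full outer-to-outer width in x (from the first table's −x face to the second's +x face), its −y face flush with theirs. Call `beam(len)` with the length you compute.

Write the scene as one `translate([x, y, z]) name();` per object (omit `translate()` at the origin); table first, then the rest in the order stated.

table();
translate([1347, 0, 0]) table();
translate([0, 0, 728]) beam(2034);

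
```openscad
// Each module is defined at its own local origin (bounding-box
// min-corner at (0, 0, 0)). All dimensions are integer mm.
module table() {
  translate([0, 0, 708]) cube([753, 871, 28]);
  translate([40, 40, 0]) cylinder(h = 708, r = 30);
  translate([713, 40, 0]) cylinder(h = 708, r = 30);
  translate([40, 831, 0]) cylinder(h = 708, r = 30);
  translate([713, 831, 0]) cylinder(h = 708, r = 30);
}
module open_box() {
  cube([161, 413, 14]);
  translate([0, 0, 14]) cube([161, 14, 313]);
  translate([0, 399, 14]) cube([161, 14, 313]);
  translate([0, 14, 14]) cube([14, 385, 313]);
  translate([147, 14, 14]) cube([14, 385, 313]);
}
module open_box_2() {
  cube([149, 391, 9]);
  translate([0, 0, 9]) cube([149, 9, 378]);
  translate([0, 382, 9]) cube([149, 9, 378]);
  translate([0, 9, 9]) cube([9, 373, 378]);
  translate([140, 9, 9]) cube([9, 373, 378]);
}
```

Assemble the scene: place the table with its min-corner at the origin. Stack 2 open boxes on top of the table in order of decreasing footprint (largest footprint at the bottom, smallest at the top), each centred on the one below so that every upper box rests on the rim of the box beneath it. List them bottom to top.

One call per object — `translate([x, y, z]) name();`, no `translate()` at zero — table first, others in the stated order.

table();
translate([296, 229, 736]) open_box();
translate([302, 240, 1063]) open_box_2();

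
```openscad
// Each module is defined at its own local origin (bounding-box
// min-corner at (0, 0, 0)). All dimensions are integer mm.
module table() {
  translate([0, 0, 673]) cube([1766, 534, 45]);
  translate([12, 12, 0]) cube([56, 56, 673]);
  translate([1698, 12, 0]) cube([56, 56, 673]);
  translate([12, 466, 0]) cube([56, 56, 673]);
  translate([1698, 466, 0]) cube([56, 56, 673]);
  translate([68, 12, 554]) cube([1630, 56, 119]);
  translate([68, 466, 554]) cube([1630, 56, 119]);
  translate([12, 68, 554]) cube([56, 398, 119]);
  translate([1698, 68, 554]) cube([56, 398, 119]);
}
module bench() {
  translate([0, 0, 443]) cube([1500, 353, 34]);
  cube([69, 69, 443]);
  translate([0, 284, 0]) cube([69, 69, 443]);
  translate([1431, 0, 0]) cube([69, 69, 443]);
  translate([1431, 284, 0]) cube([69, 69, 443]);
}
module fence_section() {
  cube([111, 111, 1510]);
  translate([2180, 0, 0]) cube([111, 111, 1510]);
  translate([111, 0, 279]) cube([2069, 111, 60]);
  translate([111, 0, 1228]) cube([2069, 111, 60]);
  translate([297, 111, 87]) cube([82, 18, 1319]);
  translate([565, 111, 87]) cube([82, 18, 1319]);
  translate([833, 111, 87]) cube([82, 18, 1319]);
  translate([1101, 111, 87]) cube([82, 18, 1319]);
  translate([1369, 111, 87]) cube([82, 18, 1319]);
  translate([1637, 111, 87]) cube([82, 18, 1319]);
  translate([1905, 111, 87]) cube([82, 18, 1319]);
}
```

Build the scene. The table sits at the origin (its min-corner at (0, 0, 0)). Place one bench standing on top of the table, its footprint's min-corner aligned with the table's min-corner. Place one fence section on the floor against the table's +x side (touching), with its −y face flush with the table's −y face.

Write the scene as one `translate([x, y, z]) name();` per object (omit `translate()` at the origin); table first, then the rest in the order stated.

table();
translate([0, 0, 718]) bench();
translate([1766, 0, 0]) fence_section();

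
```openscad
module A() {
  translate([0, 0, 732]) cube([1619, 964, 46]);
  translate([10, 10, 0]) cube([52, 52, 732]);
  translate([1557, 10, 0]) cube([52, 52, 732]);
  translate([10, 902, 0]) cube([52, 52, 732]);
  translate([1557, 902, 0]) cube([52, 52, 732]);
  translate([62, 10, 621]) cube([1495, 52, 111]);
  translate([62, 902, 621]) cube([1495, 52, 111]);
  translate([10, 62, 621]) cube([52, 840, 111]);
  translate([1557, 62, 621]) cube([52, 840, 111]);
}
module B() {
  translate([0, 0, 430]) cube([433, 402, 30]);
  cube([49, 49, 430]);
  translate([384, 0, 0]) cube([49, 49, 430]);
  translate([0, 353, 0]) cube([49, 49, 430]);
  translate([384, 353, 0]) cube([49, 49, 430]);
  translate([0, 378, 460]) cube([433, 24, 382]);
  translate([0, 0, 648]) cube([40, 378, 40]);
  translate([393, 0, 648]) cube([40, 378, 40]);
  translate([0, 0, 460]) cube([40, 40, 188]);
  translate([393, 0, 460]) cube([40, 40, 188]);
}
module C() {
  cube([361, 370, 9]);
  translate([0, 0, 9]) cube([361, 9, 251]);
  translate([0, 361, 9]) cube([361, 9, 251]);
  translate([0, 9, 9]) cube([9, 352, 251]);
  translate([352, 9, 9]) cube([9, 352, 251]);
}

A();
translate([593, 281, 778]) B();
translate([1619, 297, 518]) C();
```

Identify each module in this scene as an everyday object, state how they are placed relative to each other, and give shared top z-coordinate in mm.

A is a table. B is a chair. C is an open box. The chair is on top of the table, centred. The open box is beside the table with their tops flush at z = 778. The shared top z-coordinate is 778 mm.

Both tops at z = 778 mm.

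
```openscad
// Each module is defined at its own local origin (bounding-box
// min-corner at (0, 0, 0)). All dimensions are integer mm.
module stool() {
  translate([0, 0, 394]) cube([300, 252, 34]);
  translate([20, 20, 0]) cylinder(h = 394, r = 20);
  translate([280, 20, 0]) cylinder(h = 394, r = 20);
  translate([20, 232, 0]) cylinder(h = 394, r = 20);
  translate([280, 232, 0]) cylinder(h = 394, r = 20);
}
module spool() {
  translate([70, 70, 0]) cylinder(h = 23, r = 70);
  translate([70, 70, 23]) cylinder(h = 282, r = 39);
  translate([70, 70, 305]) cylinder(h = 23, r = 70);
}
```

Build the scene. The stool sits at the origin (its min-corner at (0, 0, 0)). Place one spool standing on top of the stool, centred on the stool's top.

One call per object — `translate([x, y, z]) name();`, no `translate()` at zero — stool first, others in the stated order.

stool();
translate([80, 56, 428]) spool();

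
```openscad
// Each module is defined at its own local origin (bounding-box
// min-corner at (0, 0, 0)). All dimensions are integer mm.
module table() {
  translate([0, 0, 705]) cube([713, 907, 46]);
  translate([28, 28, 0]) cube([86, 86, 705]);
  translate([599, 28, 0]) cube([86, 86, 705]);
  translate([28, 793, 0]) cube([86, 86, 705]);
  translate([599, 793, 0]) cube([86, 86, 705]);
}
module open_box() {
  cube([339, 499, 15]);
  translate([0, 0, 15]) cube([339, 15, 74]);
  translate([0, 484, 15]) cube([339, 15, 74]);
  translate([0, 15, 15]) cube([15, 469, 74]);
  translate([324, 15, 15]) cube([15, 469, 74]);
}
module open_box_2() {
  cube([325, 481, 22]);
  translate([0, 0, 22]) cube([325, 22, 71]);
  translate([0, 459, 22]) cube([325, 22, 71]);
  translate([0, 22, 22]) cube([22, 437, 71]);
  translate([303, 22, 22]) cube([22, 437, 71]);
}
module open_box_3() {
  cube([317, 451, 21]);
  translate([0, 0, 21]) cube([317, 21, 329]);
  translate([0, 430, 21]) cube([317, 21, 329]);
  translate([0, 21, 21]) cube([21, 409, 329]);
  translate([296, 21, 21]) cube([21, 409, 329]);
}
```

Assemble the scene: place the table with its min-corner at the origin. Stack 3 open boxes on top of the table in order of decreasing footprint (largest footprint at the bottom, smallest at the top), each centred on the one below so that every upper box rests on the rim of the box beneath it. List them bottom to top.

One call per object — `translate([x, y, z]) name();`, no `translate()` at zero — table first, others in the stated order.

table();
translate([187, 204, 751]) open_box();
translate([194, 213, 840]) open_box_2();
translate([198, 228, 933]) open_box_3();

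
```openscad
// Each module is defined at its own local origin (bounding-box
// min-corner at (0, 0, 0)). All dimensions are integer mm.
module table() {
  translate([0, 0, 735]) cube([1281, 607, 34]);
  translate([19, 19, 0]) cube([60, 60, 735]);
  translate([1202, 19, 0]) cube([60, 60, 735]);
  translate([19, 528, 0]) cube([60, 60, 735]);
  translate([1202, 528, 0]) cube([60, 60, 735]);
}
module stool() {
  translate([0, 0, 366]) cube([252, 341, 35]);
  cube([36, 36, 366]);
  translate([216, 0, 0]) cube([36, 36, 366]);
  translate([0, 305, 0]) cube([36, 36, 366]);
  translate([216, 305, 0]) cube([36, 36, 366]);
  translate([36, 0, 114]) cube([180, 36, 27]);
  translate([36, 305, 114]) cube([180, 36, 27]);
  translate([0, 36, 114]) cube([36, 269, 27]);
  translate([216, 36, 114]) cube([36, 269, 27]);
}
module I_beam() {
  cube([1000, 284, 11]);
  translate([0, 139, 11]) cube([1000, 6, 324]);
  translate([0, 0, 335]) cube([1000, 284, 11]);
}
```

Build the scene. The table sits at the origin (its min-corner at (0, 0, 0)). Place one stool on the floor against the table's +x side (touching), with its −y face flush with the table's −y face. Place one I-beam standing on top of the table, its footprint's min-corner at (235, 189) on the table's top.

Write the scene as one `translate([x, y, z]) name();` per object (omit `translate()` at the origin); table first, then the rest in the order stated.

table();
translate([1281, 0, 0]) stool();
translate([235, 189, 769]) I_beam();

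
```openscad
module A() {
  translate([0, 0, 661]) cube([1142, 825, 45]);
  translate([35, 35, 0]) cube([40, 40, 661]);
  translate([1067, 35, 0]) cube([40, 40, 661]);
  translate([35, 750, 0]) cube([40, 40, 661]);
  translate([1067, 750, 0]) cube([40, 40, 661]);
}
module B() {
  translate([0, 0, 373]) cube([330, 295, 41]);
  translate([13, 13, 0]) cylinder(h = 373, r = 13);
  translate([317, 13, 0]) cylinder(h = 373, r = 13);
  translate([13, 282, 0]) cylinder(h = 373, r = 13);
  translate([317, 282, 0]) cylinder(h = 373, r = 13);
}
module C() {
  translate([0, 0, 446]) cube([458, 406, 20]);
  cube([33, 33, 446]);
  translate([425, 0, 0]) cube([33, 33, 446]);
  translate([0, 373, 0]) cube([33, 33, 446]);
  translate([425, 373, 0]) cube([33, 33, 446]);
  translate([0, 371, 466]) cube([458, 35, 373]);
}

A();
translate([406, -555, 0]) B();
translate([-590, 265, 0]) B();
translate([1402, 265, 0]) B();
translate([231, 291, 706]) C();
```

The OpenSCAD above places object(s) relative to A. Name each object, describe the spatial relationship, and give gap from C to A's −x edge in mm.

The chair's min-x is at 231; the table's min-x is 0; gap = 231 mm.

A is a table. B is a stool. C is a chair. Three stools sit around the table at the −y, −x, +x sides. The chair is on top of the table. The gap from the chair to the table's −x edge is 231 mm.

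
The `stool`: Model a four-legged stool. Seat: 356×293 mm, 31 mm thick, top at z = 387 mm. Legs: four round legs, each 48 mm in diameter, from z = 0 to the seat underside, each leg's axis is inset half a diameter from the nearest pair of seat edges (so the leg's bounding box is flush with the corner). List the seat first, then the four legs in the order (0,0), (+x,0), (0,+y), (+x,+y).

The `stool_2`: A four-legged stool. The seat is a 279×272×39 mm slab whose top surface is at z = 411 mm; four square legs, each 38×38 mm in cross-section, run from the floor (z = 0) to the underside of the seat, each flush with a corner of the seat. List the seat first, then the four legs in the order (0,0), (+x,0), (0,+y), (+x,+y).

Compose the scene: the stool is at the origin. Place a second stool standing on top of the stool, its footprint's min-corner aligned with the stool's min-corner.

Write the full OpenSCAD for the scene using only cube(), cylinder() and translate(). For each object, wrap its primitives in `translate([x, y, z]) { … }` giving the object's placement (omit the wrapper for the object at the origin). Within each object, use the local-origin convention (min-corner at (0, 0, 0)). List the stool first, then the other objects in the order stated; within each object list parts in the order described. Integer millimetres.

translate([0, 0, 356]) cube([356, 293, 31]);
translate([24, 24, 0]) cylinder(h = 356, r = 24);
translate([332, 24, 0]) cylinder(h = 356, r = 24);
translate([24, 269, 0]) cylinder(h = 356, r = 24);
translate([332, 269, 0]) cylinder(h = 356, r = 24);
translate([0, 0, 387]) {
  translate([0, 0, 372]) cube([279, 272, 39]);
  cube([38, 38, 372]);
  translate([241, 0, 0]) cube([38, 38, 372]);
  translate([0, 234, 0]) cube([38, 38, 372]);
  translate([241, 234, 0]) cube([38, 38, 372]);
}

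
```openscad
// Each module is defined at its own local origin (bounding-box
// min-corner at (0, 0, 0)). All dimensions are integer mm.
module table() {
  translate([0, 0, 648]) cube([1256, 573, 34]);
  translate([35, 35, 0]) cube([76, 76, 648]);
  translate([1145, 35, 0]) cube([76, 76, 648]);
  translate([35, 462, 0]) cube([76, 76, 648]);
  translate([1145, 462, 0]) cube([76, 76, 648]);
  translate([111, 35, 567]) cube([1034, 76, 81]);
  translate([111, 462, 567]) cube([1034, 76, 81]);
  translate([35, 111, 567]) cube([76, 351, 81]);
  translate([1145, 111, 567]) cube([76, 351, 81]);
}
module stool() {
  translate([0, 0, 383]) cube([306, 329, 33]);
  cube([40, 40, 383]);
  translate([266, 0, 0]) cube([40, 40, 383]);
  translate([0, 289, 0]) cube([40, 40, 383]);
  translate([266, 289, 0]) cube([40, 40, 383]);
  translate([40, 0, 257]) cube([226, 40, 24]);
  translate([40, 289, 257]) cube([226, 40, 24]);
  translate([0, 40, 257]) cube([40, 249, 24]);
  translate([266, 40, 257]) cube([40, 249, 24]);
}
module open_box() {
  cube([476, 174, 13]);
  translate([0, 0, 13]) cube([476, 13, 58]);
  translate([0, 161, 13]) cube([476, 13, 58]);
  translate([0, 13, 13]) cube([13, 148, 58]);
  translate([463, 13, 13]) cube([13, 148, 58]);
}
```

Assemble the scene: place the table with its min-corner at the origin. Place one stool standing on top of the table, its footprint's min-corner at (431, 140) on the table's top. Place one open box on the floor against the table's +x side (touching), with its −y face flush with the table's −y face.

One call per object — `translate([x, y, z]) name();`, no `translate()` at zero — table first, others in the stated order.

table();
translate([431, 140, 682]) stool();
translate([1256, 0, 0]) open_box();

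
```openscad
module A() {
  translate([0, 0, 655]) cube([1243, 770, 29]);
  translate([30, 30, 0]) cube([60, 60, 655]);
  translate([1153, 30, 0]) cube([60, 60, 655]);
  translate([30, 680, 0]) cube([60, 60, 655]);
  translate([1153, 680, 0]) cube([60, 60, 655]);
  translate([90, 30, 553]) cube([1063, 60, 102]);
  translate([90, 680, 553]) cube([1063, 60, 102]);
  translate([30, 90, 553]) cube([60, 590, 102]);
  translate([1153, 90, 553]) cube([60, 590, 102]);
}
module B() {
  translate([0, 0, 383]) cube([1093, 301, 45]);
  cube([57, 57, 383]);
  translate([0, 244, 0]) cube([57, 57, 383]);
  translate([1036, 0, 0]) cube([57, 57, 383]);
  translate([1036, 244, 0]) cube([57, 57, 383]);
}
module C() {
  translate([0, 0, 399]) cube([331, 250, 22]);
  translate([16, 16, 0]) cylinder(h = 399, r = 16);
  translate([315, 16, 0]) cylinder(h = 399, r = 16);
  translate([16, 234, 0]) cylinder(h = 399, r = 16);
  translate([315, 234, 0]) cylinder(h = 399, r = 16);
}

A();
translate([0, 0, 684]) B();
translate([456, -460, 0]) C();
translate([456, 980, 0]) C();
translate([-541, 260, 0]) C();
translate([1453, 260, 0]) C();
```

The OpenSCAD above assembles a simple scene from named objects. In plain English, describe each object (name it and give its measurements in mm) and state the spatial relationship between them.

A is a table: top 1243 mm (x) × 770 mm (y), 29 mm thick, upper face at z = 684 mm, on four 60×60 mm square legs, each inset 30 mm from the nearest pair of top edges, running from z = 0 to the bottom of the top. Four apron rails, 60 mm thick and 102 mm tall, run between adjacent legs with their top edges flush with the underside of the top and their outer faces flush with the legs' outer faces.

B is a long wooden bench with a 1093 mm (x) × 301 mm (y) seat, 45 mm thick, its top surface 428 mm above the floor. Four 57 mm square legs at the seat corners, flush with the edges, run from z = 0 to the seat underside.

C is a four-legged stool. The seat is 331×250 mm, 22 mm thick, top at z = 421 mm. It stands on four round legs, each 32 mm in diameter, from z = 0 to the seat underside, each leg's axis is inset half a diameter from the nearest pair of seat edges (so the leg's bounding box is flush with the corner).

The bench is on top of the table. Four stools sit around the table at the −y, +y, −x, +x sides.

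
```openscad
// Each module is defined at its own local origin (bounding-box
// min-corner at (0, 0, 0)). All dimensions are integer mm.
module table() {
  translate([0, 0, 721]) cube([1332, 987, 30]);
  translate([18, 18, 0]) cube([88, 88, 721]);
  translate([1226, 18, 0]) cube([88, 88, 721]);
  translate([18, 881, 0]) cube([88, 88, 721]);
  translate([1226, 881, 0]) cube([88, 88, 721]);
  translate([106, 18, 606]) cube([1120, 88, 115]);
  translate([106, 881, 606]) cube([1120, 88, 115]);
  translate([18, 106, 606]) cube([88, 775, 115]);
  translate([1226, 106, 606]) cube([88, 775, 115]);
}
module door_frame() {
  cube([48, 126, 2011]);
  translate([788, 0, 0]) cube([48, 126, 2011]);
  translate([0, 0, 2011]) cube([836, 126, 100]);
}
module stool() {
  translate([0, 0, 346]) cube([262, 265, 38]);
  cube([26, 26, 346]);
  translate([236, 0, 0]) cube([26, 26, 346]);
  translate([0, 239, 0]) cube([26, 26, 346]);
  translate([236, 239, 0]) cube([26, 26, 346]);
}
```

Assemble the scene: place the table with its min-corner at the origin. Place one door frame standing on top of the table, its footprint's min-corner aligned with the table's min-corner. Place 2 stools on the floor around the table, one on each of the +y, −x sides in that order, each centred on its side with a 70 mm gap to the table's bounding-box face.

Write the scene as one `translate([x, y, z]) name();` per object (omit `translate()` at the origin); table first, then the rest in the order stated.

table();
translate([0, 0, 751]) door_frame();
translate([535, 1057, 0]) stool();
translate([-332, 361, 0]) stool();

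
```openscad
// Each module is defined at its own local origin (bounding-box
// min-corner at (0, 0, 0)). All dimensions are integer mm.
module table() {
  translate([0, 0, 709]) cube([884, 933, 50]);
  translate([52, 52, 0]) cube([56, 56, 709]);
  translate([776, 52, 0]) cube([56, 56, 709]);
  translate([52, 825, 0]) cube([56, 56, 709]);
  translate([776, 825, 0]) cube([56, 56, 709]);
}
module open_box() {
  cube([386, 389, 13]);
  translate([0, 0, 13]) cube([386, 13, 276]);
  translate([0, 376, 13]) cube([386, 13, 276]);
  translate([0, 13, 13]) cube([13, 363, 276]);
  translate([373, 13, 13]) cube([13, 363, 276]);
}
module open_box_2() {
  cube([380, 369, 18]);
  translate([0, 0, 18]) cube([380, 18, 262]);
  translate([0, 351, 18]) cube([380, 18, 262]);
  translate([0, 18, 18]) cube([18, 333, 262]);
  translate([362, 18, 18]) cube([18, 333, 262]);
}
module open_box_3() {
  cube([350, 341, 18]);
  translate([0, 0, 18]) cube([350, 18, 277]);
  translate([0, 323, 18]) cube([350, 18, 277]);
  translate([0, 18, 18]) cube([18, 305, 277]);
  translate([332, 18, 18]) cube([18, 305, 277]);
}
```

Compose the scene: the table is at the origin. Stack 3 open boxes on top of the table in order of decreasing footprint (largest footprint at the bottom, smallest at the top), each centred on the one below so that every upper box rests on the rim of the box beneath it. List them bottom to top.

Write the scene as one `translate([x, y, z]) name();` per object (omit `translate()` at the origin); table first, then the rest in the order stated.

table();
translate([249, 272, 759]) open_box();
translate([252, 282, 1048]) open_box_2();
translate([267, 296, 1328]) open_box_3();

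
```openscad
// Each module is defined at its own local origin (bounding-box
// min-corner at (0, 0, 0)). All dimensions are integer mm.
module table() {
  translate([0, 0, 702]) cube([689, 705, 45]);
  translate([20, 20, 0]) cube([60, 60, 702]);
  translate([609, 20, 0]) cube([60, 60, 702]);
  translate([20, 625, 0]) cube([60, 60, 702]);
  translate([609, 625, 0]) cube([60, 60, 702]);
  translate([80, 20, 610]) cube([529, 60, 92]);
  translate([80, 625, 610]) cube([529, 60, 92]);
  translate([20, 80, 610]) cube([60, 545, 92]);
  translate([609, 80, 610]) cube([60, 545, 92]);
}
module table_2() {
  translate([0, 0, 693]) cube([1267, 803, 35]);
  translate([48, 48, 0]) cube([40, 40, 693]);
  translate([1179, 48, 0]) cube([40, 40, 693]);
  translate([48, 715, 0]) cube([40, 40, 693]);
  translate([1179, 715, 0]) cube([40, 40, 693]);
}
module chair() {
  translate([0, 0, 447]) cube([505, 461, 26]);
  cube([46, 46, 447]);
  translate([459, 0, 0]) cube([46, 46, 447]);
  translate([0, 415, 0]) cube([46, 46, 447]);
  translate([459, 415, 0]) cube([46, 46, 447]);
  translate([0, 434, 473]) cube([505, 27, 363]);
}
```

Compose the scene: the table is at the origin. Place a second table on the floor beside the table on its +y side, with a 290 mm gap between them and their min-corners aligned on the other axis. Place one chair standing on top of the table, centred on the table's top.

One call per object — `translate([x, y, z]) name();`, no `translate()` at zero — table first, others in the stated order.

table();
translate([0, 995, 0]) table_2();
translate([92, 122, 747]) chair();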